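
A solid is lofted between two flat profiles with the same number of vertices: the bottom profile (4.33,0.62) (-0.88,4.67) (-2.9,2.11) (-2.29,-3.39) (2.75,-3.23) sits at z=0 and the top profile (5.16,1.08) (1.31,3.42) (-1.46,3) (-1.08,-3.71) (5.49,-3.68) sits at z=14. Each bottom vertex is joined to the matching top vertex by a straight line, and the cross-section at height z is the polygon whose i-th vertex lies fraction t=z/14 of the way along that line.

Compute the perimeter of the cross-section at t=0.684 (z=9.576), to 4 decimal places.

Perimeter at t=0.684: 24.8303

Cross-section at t=0.684: each vertex is (1-t)·p0[i] + t·p1[i].
  v1: (1-0.684)·(4.33,0.62) + 0.684·(5.16,1.08) = (4.8977,0.9346)
  v2: (1-0.684)·(-0.88,4.67) + 0.684·(1.31,3.42) = (0.6180,3.8150)
  v3: (1-0.684)·(-2.9,2.11) + 0.684·(-1.46,3) = (-1.9150,2.7188)
  v4: (1-0.684)·(-2.29,-3.39) + 0.684·(-1.08,-3.71) = (-1.4624,-3.6089)
  v5: (1-0.684)·(2.75,-3.23) + 0.684·(5.49,-3.68) = (4.6242,-3.5378)
Perimeter = Σ |v_{i+1} − v_i|:
  edge 1→2: √(-4.2798² + 2.8804²) = 5.1588 (running 5.1588)
  edge 2→3: √(-2.5330² + -1.0962²) = 2.7600 (running 7.9188)
  edge 3→4: √(0.4527² + -6.3276²) = 6.3438 (running 14.2626)
  edge 4→5: √(6.0865² + 0.0711²) = 6.0869 (running 20.3496)
  edge 5→1: √(0.2736² + 4.4724²) = 4.4808 (running 24.8303)
Perimeter = 24.8303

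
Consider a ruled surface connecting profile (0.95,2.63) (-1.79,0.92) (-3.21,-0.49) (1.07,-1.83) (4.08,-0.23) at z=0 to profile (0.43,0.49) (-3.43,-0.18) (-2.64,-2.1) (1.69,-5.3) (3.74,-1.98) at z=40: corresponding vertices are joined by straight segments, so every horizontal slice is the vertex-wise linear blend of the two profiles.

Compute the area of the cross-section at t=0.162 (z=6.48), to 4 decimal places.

Area at t=0.162: 18.0953

Cross-section at t=0.162: each vertex is (1-t)·p0[i] + t·p1[i].
  v1: (1-0.162)·(0.95,2.63) + 0.162·(0.43,0.49) = (0.8658,2.2833)
  v2: (1-0.162)·(-1.79,0.92) + 0.162·(-3.43,-0.18) = (-2.0557,0.7418)
  v3: (1-0.162)·(-3.21,-0.49) + 0.162·(-2.64,-2.1) = (-3.1177,-0.7508)
  v4: (1-0.162)·(1.07,-1.83) + 0.162·(1.69,-5.3) = (1.1704,-2.3921)
  v5: (1-0.162)·(4.08,-0.23) + 0.162·(3.74,-1.98) = (4.0249,-0.5135)
Shoelace sum Σ(x_i·y_{i+1} − x_{i+1}·y_i):
  i=1: 0.8658·0.7418 − -2.0557·2.2833 = +5.3360 (running +5.3360)
  i=2: -2.0557·-0.7508 − -3.1177·0.7418 = +3.8561 (running +9.1921)
  i=3: -3.1177·-2.3921 − 1.1704·-0.7508 = +8.3367 (running +17.5288)
  i=4: 1.1704·-0.5135 − 4.0249·-2.3921 = +9.0272 (running +26.5559)
  i=5: 4.0249·2.2833 − 0.8658·-0.5135 = +9.6347 (running +36.1907)
Area = |Σ|/2 = |36.1907|/2 = 18.0953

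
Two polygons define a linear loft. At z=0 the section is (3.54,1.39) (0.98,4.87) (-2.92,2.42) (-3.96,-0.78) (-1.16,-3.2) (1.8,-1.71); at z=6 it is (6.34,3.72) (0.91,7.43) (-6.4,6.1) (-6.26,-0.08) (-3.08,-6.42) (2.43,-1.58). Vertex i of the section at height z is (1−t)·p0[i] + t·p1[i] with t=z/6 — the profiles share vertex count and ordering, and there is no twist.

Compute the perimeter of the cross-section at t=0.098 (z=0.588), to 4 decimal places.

Cross-section at t=0.098: each vertex is (1-t)·p0[i] + t·p1[i].
  v1: (1-0.098)·(3.54,1.39) + 0.098·(6.34,3.72) = (3.8144,1.6183)
  v2: (1-0.098)·(0.98,4.87) + 0.098·(0.91,7.43) = (0.9731,5.1209)
  v3: (1-0.098)·(-2.92,2.42) + 0.098·(-6.4,6.1) = (-3.2610,2.7806)
  v4: (1-0.098)·(-3.96,-0.78) + 0.098·(-6.26,-0.08) = (-4.1854,-0.7114)
  v5: (1-0.098)·(-1.16,-3.2) + 0.098·(-3.08,-6.42) = (-1.3482,-3.5156)
  v6: (1-0.098)·(1.8,-1.71) + 0.098·(2.43,-1.58) = (1.8617,-1.6973)
Perimeter = Σ |v_{i+1} − v_i|:
  edge 1→2: √(-2.8413² + 3.5025²) = 4.5100 (running 4.5100)
  edge 2→3: √(-4.2342² + -2.3402²) = 4.8379 (running 9.3479)
  edge 3→4: √(-0.9244² + -3.4920²) = 3.6123 (running 12.9602)
  edge 4→5: √(2.8372² + -2.8042²) = 3.9891 (running 16.9494)
  edge 5→6: √(3.2099² + 1.8183²) = 3.6891 (running 20.6385)
  edge 6→1: √(1.9527² + 3.3156²) = 3.8479 (running 24.4864)
Perimeter = 24.4864

Perimeter at t=0.098: 24.4864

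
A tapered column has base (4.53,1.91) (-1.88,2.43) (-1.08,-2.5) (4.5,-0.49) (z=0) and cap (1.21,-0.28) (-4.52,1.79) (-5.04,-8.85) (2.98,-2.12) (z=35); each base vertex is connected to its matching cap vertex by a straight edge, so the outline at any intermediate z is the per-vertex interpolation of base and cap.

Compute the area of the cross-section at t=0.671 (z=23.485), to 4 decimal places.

Area at t=0.671: 36.5019

Cross-section at t=0.671: each vertex is (1-t)·p0[i] + t·p1[i].
  v1: (1-0.671)·(4.53,1.91) + 0.671·(1.21,-0.28) = (2.3023,0.4405)
  v2: (1-0.671)·(-1.88,2.43) + 0.671·(-4.52,1.79) = (-3.6514,2.0006)
  v3: (1-0.671)·(-1.08,-2.5) + 0.671·(-5.04,-8.85) = (-3.7372,-6.7608)
  v4: (1-0.671)·(4.5,-0.49) + 0.671·(2.98,-2.12) = (3.4801,-1.5837)
Shoelace sum Σ(x_i·y_{i+1} − x_{i+1}·y_i):
  i=1: 2.3023·2.0006 − -3.6514·0.4405 = +6.2143 (running +6.2143)
  i=2: -3.6514·-6.7608 − -3.7372·2.0006 = +32.1633 (running +38.3776)
  i=3: -3.7372·-1.5837 − 3.4801·-6.7608 = +29.4470 (running +67.8245)
  i=4: 3.4801·0.4405 − 2.3023·-1.5837 = +5.1792 (running +73.0037)
Area = |Σ|/2 = |73.0037|/2 = 36.5019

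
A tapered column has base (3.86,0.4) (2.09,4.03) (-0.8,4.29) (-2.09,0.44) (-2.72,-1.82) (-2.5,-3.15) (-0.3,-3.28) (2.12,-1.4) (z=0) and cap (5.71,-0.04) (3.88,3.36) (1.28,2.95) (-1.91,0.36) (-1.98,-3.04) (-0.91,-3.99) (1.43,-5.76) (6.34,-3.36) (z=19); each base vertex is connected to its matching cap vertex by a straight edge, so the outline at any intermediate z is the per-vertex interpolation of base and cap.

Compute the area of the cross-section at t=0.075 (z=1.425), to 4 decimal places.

Area at t=0.075: 34.0141

Cross-section at t=0.075: each vertex is (1-t)·p0[i] + t·p1[i].
  v1: (1-0.075)·(3.86,0.4) + 0.075·(5.71,-0.04) = (3.9987,0.3670)
  v2: (1-0.075)·(2.09,4.03) + 0.075·(3.88,3.36) = (2.2243,3.9798)
  v3: (1-0.075)·(-0.8,4.29) + 0.075·(1.28,2.95) = (-0.6440,4.1895)
  v4: (1-0.075)·(-2.09,0.44) + 0.075·(-1.91,0.36) = (-2.0765,0.4340)
  v5: (1-0.075)·(-2.72,-1.82) + 0.075·(-1.98,-3.04) = (-2.6645,-1.9115)
  v6: (1-0.075)·(-2.5,-3.15) + 0.075·(-0.91,-3.99) = (-2.3807,-3.2130)
  v7: (1-0.075)·(-0.3,-3.28) + 0.075·(1.43,-5.76) = (-0.1703,-3.4660)
  v8: (1-0.075)·(2.12,-1.4) + 0.075·(6.34,-3.36) = (2.4365,-1.5470)
Shoelace sum Σ(x_i·y_{i+1} − x_{i+1}·y_i):
  i=1: 3.9987·3.9798 − 2.2243·0.3670 = +15.0977 (running +15.0977)
  i=2: 2.2243·4.1895 − -0.6440·3.9798 = +11.8815 (running +26.9792)
  i=3: -0.6440·0.4340 − -2.0765·4.1895 = +8.4200 (running +35.3992)
  i=4: -2.0765·-1.9115 − -2.6645·0.4340 = +5.1256 (running +40.5248)
  i=5: -2.6645·-3.2130 − -2.3807·-1.9115 = +4.0102 (running +44.5350)
  i=6: -2.3807·-3.4660 − -0.1703·-3.2130 = +7.7047 (running +52.2397)
  i=7: -0.1703·-1.5470 − 2.4365·-3.4660 = +8.7083 (running +60.9480)
  i=8: 2.4365·0.3670 − 3.9987·-1.5470 = +7.0803 (running +68.0283)
Area = |Σ|/2 = |68.0283|/2 = 34.0141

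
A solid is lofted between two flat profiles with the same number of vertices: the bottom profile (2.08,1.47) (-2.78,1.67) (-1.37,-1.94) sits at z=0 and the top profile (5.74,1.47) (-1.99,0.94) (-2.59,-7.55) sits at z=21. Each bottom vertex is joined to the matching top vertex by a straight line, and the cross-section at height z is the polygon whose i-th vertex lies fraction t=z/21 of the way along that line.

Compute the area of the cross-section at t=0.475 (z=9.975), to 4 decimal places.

Cross-section at t=0.475: each vertex is (1-t)·p0[i] + t·p1[i].
  v1: (1-0.475)·(2.08,1.47) + 0.475·(5.74,1.47) = (3.8185,1.4700)
  v2: (1-0.475)·(-2.78,1.67) + 0.475·(-1.99,0.94) = (-2.4047,1.3233)
  v3: (1-0.475)·(-1.37,-1.94) + 0.475·(-2.59,-7.55) = (-1.9495,-4.6047)
Shoelace sum Σ(x_i·y_{i+1} − x_{i+1}·y_i):
  i=1: 3.8185·1.3233 − -2.4047·1.4700 = +8.5878 (running +8.5878)
  i=2: -2.4047·-4.6047 − -1.9495·1.3233 = +13.6529 (running +22.2408)
  i=3: -1.9495·1.4700 − 3.8185·-4.6047 = +14.7175 (running +36.9582)
Area = |Σ|/2 = |36.9582|/2 = 18.4791

Area at t=0.475: 18.4791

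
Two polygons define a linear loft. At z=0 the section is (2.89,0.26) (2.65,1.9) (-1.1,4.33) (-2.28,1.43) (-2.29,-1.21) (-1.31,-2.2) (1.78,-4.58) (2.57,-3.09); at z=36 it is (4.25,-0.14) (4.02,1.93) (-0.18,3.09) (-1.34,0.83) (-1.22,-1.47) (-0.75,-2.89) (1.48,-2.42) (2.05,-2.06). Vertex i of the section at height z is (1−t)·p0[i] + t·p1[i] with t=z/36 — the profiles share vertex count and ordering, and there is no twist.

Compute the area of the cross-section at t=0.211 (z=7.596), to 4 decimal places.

Area at t=0.211: 29.4431

Cross-section at t=0.211: each vertex is (1-t)·p0[i] + t·p1[i].
  v1: (1-0.211)·(2.89,0.26) + 0.211·(4.25,-0.14) = (3.1770,0.1756)
  v2: (1-0.211)·(2.65,1.9) + 0.211·(4.02,1.93) = (2.9391,1.9063)
  v3: (1-0.211)·(-1.1,4.33) + 0.211·(-0.18,3.09) = (-0.9059,4.0684)
  v4: (1-0.211)·(-2.28,1.43) + 0.211·(-1.34,0.83) = (-2.0817,1.3034)
  v5: (1-0.211)·(-2.29,-1.21) + 0.211·(-1.22,-1.47) = (-2.0642,-1.2649)
  v6: (1-0.211)·(-1.31,-2.2) + 0.211·(-0.75,-2.89) = (-1.1918,-2.3456)
  v7: (1-0.211)·(1.78,-4.58) + 0.211·(1.48,-2.42) = (1.7167,-4.1242)
  v8: (1-0.211)·(2.57,-3.09) + 0.211·(2.05,-2.06) = (2.4603,-2.8727)
Shoelace sum Σ(x_i·y_{i+1} − x_{i+1}·y_i):
  i=1: 3.1770·1.9063 − 2.9391·0.1756 = +5.5402 (running +5.5402)
  i=2: 2.9391·4.0684 − -0.9059·1.9063 = +13.6841 (running +19.2243)
  i=3: -0.9059·1.3034 − -2.0817·4.0684 = +7.2882 (running +26.5126)
  i=4: -2.0817·-1.2649 − -2.0642·1.3034 = +5.3235 (running +31.8361)
  i=5: -2.0642·-2.3456 − -1.1918·-1.2649 = +3.3343 (running +35.1704)
  i=6: -1.1918·-4.1242 − 1.7167·-2.3456 = +8.9421 (running +44.1125)
  i=7: 1.7167·-2.8727 − 2.4603·-4.1242 = +5.2153 (running +49.3278)
  i=8: 2.4603·0.1756 − 3.1770·-2.8727 = +9.5584 (running +58.8862)
Area = |Σ|/2 = |58.8862|/2 = 29.4431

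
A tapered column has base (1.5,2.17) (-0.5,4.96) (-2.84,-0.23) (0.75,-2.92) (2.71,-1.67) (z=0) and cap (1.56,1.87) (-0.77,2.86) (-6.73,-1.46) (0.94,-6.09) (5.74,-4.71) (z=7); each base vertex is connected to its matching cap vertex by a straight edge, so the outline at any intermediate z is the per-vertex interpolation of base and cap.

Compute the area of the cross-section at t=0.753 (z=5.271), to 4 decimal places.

Cross-section at t=0.753: each vertex is (1-t)·p0[i] + t·p1[i].
  v1: (1-0.753)·(1.5,2.17) + 0.753·(1.56,1.87) = (1.5452,1.9441)
  v2: (1-0.753)·(-0.5,4.96) + 0.753·(-0.77,2.86) = (-0.7033,3.3787)
  v3: (1-0.753)·(-2.84,-0.23) + 0.753·(-6.73,-1.46) = (-5.7692,-1.1562)
  v4: (1-0.753)·(0.75,-2.92) + 0.753·(0.94,-6.09) = (0.8931,-5.3070)
  v5: (1-0.753)·(2.71,-1.67) + 0.753·(5.74,-4.71) = (4.9916,-3.9591)
Shoelace sum Σ(x_i·y_{i+1} − x_{i+1}·y_i):
  i=1: 1.5452·3.3787 − -0.7033·1.9441 = +6.5880 (running +6.5880)
  i=2: -0.7033·-1.1562 − -5.7692·3.3787 = +20.3055 (running +26.8935)
  i=3: -5.7692·-5.3070 − 0.8931·-1.1562 = +31.6496 (running +58.5431)
  i=4: 0.8931·-3.9591 − 4.9916·-5.3070 = +22.9546 (running +81.4977)
  i=5: 4.9916·1.9441 − 1.5452·-3.9591 = +15.8217 (running +97.3194)
Area = |Σ|/2 = |97.3194|/2 = 48.6597

Area at t=0.753: 48.6597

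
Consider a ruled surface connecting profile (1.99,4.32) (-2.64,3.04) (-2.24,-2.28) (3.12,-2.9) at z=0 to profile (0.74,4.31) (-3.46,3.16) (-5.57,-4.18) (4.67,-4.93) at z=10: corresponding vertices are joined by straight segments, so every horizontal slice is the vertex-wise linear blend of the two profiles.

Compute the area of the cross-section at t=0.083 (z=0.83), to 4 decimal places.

Area at t=0.083: 33.5930

Cross-section at t=0.083: each vertex is (1-t)·p0[i] + t·p1[i].
  v1: (1-0.083)·(1.99,4.32) + 0.083·(0.74,4.31) = (1.8863,4.3192)
  v2: (1-0.083)·(-2.64,3.04) + 0.083·(-3.46,3.16) = (-2.7081,3.0500)
  v3: (1-0.083)·(-2.24,-2.28) + 0.083·(-5.57,-4.18) = (-2.5164,-2.4377)
  v4: (1-0.083)·(3.12,-2.9) + 0.083·(4.67,-4.93) = (3.2487,-3.0685)
Shoelace sum Σ(x_i·y_{i+1} − x_{i+1}·y_i):
  i=1: 1.8863·3.0500 − -2.7081·4.3192 = +17.4496 (running +17.4496)
  i=2: -2.7081·-2.4377 − -2.5164·3.0500 = +14.2763 (running +31.7259)
  i=3: -2.5164·-3.0685 − 3.2487·-2.4377 = +15.6408 (running +47.3666)
  i=4: 3.2487·4.3192 − 1.8863·-3.0685 = +19.8194 (running +67.1860)
Area = |Σ|/2 = |67.1860|/2 = 33.5930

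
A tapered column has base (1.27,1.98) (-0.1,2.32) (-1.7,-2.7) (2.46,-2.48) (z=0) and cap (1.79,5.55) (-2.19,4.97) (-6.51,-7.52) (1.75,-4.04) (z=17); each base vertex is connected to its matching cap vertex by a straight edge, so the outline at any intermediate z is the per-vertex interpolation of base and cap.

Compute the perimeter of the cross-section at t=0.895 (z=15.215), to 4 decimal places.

Perimeter at t=0.895: 33.6053

Cross-section at t=0.895: each vertex is (1-t)·p0[i] + t·p1[i].
  v1: (1-0.895)·(1.27,1.98) + 0.895·(1.79,5.55) = (1.7354,5.1752)
  v2: (1-0.895)·(-0.1,2.32) + 0.895·(-2.19,4.97) = (-1.9706,4.6917)
  v3: (1-0.895)·(-1.7,-2.7) + 0.895·(-6.51,-7.52) = (-6.0050,-7.0139)
  v4: (1-0.895)·(2.46,-2.48) + 0.895·(1.75,-4.04) = (1.8246,-3.8762)
Perimeter = Σ |v_{i+1} − v_i|:
  edge 1→2: √(-3.7059² + -0.4834²) = 3.7373 (running 3.7373)
  edge 2→3: √(-4.0344² + -11.7056²) = 12.3814 (running 16.1187)
  edge 3→4: √(7.8295² + 3.1377²) = 8.4348 (running 24.5535)
  edge 4→1: √(-0.0892² + 9.0513²) = 9.0518 (running 33.6053)
Perimeter = 33.6053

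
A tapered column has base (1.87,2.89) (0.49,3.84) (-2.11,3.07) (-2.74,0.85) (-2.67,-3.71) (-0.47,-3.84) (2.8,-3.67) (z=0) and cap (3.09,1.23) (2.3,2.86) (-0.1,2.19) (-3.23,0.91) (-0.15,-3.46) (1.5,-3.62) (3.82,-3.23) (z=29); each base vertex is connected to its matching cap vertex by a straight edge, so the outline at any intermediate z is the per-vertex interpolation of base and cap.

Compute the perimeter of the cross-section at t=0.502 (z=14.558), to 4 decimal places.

Perimeter at t=0.502: 21.8987

Cross-section at t=0.502: each vertex is (1-t)·p0[i] + t·p1[i].
  v1: (1-0.502)·(1.87,2.89) + 0.502·(3.09,1.23) = (2.4824,2.0567)
  v2: (1-0.502)·(0.49,3.84) + 0.502·(2.3,2.86) = (1.3986,3.3480)
  v3: (1-0.502)·(-2.11,3.07) + 0.502·(-0.1,2.19) = (-1.1010,2.6282)
  v4: (1-0.502)·(-2.74,0.85) + 0.502·(-3.23,0.91) = (-2.9860,0.8801)
  v5: (1-0.502)·(-2.67,-3.71) + 0.502·(-0.15,-3.46) = (-1.4050,-3.5845)
  v6: (1-0.502)·(-0.47,-3.84) + 0.502·(1.5,-3.62) = (0.5189,-3.7296)
  v7: (1-0.502)·(2.8,-3.67) + 0.502·(3.82,-3.23) = (3.3120,-3.4491)
Perimeter = Σ |v_{i+1} − v_i|:
  edge 1→2: √(-1.0838² + 1.2914²) = 1.6859 (running 1.6859)
  edge 2→3: √(-2.4996² + -0.7198²) = 2.6012 (running 4.2871)
  edge 3→4: √(-1.8850² + -1.7481²) = 2.5708 (running 6.8579)
  edge 4→5: √(1.5810² + -4.4646²) = 4.7363 (running 11.5942)
  edge 5→6: √(1.9239² + -0.1451²) = 1.9294 (running 13.5236)
  edge 6→7: √(2.7931² + 0.2804²) = 2.8071 (running 16.3307)
  edge 7→1: √(-0.8296² + 5.5058²) = 5.5680 (running 21.8987)
Perimeter = 21.8987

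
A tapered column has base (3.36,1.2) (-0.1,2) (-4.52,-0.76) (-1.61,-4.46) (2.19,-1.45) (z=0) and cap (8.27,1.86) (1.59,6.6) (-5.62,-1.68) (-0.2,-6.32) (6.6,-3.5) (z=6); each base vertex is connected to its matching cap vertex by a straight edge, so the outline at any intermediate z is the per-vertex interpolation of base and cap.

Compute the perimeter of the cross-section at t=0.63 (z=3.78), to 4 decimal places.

Cross-section at t=0.63: each vertex is (1-t)·p0[i] + t·p1[i].
  v1: (1-0.63)·(3.36,1.2) + 0.63·(8.27,1.86) = (6.4533,1.6158)
  v2: (1-0.63)·(-0.1,2) + 0.63·(1.59,6.6) = (0.9647,4.8980)
  v3: (1-0.63)·(-4.52,-0.76) + 0.63·(-5.62,-1.68) = (-5.2130,-1.3396)
  v4: (1-0.63)·(-1.61,-4.46) + 0.63·(-0.2,-6.32) = (-0.7217,-5.6318)
  v5: (1-0.63)·(2.19,-1.45) + 0.63·(6.6,-3.5) = (4.9683,-2.7415)
Perimeter = Σ |v_{i+1} − v_i|:
  edge 1→2: √(-5.4886² + 3.2822²) = 6.3951 (running 6.3951)
  edge 2→3: √(-6.1777² + -6.2376²) = 8.7790 (running 15.1742)
  edge 3→4: √(4.4913² + -4.2922²) = 6.2125 (running 21.3866)
  edge 4→5: √(5.6900² + 2.8903²) = 6.3820 (running 27.7686)
  edge 5→1: √(1.4850² + 4.3573²) = 4.6034 (running 32.3720)
Perimeter = 32.3720

Perimeter at t=0.63: 32.3720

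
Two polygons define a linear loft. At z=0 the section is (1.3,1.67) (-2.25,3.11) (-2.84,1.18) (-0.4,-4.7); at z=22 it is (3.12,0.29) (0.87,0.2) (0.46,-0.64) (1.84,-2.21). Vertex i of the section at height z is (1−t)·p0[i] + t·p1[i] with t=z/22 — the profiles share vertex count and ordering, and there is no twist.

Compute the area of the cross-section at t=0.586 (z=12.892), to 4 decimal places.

Area at t=0.586: 8.1008

Cross-section at t=0.586: each vertex is (1-t)·p0[i] + t·p1[i].
  v1: (1-0.586)·(1.3,1.67) + 0.586·(3.12,0.29) = (2.3665,0.8613)
  v2: (1-0.586)·(-2.25,3.11) + 0.586·(0.87,0.2) = (-0.4217,1.4047)
  v3: (1-0.586)·(-2.84,1.18) + 0.586·(0.46,-0.64) = (-0.9062,0.1135)
  v4: (1-0.586)·(-0.4,-4.7) + 0.586·(1.84,-2.21) = (0.9126,-3.2409)
Shoelace sum Σ(x_i·y_{i+1} − x_{i+1}·y_i):
  i=1: 2.3665·1.4047 − -0.4217·0.8613 = +3.6875 (running +3.6875)
  i=2: -0.4217·0.1135 − -0.9062·1.4047 = +1.2251 (running +4.9127)
  i=3: -0.9062·-3.2409 − 0.9126·0.1135 = +2.8333 (running +7.7460)
  i=4: 0.9126·0.8613 − 2.3665·-3.2409 = +8.4556 (running +16.2016)
Area = |Σ|/2 = |16.2016|/2 = 8.1008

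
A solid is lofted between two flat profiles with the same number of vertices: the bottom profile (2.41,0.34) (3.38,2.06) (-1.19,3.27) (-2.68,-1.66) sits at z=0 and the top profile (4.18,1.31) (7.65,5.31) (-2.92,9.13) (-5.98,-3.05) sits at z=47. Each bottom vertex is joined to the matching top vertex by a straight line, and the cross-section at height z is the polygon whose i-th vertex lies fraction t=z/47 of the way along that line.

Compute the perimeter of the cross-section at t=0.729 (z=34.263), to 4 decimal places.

Perimeter at t=0.729: 33.9469

Cross-section at t=0.729: each vertex is (1-t)·p0[i] + t·p1[i].
  v1: (1-0.729)·(2.41,0.34) + 0.729·(4.18,1.31) = (3.7003,1.0471)
  v2: (1-0.729)·(3.38,2.06) + 0.729·(7.65,5.31) = (6.4928,4.4292)
  v3: (1-0.729)·(-1.19,3.27) + 0.729·(-2.92,9.13) = (-2.4512,7.5419)
  v4: (1-0.729)·(-2.68,-1.66) + 0.729·(-5.98,-3.05) = (-5.0857,-2.6733)
Perimeter = Σ |v_{i+1} − v_i|:
  edge 1→2: √(2.7925² + 3.3821²) = 4.3860 (running 4.3860)
  edge 2→3: √(-8.9440² + 3.1127²) = 9.4702 (running 13.8561)
  edge 3→4: √(-2.6345² + -10.2153²) = 10.5495 (running 24.4056)
  edge 4→1: √(8.7860² + 3.7204²) = 9.5413 (running 33.9469)
Perimeter = 33.9469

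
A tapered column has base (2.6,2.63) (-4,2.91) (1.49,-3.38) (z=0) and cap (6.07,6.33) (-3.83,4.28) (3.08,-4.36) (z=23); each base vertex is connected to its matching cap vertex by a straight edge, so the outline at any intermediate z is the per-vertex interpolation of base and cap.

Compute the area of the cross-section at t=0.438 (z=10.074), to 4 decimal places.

Cross-section at t=0.438: each vertex is (1-t)·p0[i] + t·p1[i].
  v1: (1-0.438)·(2.6,2.63) + 0.438·(6.07,6.33) = (4.1199,4.2506)
  v2: (1-0.438)·(-4,2.91) + 0.438·(-3.83,4.28) = (-3.9255,3.5101)
  v3: (1-0.438)·(1.49,-3.38) + 0.438·(3.08,-4.36) = (2.1864,-3.8092)
Shoelace sum Σ(x_i·y_{i+1} − x_{i+1}·y_i):
  i=1: 4.1199·3.5101 − -3.9255·4.2506 = +31.1469 (running +31.1469)
  i=2: -3.9255·-3.8092 − 2.1864·3.5101 = +7.2789 (running +38.4257)
  i=3: 2.1864·4.2506 − 4.1199·-3.8092 = +24.9871 (running +63.4128)
Area = |Σ|/2 = |63.4128|/2 = 31.7064

Area at t=0.438: 31.7064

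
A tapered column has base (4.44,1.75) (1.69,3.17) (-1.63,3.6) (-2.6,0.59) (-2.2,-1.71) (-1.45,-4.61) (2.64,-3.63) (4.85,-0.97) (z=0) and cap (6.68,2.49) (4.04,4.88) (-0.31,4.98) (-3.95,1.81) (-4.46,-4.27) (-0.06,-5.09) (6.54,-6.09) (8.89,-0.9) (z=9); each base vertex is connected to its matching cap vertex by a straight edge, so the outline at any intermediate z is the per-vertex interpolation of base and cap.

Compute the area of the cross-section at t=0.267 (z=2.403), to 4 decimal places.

Cross-section at t=0.267: each vertex is (1-t)·p0[i] + t·p1[i].
  v1: (1-0.267)·(4.44,1.75) + 0.267·(6.68,2.49) = (5.0381,1.9476)
  v2: (1-0.267)·(1.69,3.17) + 0.267·(4.04,4.88) = (2.3175,3.6266)
  v3: (1-0.267)·(-1.63,3.6) + 0.267·(-0.31,4.98) = (-1.2776,3.9685)
  v4: (1-0.267)·(-2.6,0.59) + 0.267·(-3.95,1.81) = (-2.9604,0.9157)
  v5: (1-0.267)·(-2.2,-1.71) + 0.267·(-4.46,-4.27) = (-2.8034,-2.3935)
  v6: (1-0.267)·(-1.45,-4.61) + 0.267·(-0.06,-5.09) = (-1.0789,-4.7382)
  v7: (1-0.267)·(2.64,-3.63) + 0.267·(6.54,-6.09) = (3.6813,-4.2868)
  v8: (1-0.267)·(4.85,-0.97) + 0.267·(8.89,-0.9) = (5.9287,-0.9513)
Shoelace sum Σ(x_i·y_{i+1} − x_{i+1}·y_i):
  i=1: 5.0381·3.6266 − 2.3175·1.9476 = +13.7575 (running +13.7575)
  i=2: 2.3175·3.9685 − -1.2776·3.6266 = +13.8299 (running +27.5874)
  i=3: -1.2776·0.9157 − -2.9604·3.9685 = +10.5785 (running +38.1659)
  i=4: -2.9604·-2.3935 − -2.8034·0.9157 = +9.6531 (running +47.8190)
  i=5: -2.8034·-4.7382 − -1.0789·-2.3935 = +10.7008 (running +58.5198)
  i=6: -1.0789·-4.2868 − 3.6813·-4.7382 = +22.0675 (running +80.5873)
  i=7: 3.6813·-0.9513 − 5.9287·-4.2868 = +21.9131 (running +102.5004)
  i=8: 5.9287·1.9476 − 5.0381·-0.9513 = +16.3394 (running +118.8398)
Area = |Σ|/2 = |118.8398|/2 = 59.4199

Area at t=0.267: 59.4199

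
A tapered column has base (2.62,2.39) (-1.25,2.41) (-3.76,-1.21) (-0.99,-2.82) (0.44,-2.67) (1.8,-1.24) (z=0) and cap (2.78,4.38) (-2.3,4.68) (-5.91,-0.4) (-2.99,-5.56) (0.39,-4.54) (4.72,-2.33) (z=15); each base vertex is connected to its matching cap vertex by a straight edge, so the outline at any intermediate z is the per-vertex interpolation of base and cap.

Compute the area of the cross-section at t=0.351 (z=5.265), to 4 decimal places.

Cross-section at t=0.351: each vertex is (1-t)·p0[i] + t·p1[i].
  v1: (1-0.351)·(2.62,2.39) + 0.351·(2.78,4.38) = (2.6762,3.0885)
  v2: (1-0.351)·(-1.25,2.41) + 0.351·(-2.3,4.68) = (-1.6185,3.2068)
  v3: (1-0.351)·(-3.76,-1.21) + 0.351·(-5.91,-0.4) = (-4.5146,-0.9257)
  v4: (1-0.351)·(-0.99,-2.82) + 0.351·(-2.99,-5.56) = (-1.6920,-3.7817)
  v5: (1-0.351)·(0.44,-2.67) + 0.351·(0.39,-4.54) = (0.4224,-3.3264)
  v6: (1-0.351)·(1.8,-1.24) + 0.351·(4.72,-2.33) = (2.8249,-1.6226)
Shoelace sum Σ(x_i·y_{i+1} − x_{i+1}·y_i):
  i=1: 2.6762·3.2068 − -1.6185·3.0885 = +13.5807 (running +13.5807)
  i=2: -1.6185·-0.9257 − -4.5146·3.2068 = +15.9757 (running +29.5564)
  i=3: -4.5146·-3.7817 − -1.6920·-0.9257 = +15.5070 (running +45.0634)
  i=4: -1.6920·-3.3264 − 0.4224·-3.7817 = +7.2258 (running +52.2892)
  i=5: 0.4224·-1.6226 − 2.8249·-3.3264 = +8.7113 (running +61.0005)
  i=6: 2.8249·3.0885 − 2.6762·-1.6226 = +13.0670 (running +74.0675)
Area = |Σ|/2 = |74.0675|/2 = 37.0338

Area at t=0.351: 37.0338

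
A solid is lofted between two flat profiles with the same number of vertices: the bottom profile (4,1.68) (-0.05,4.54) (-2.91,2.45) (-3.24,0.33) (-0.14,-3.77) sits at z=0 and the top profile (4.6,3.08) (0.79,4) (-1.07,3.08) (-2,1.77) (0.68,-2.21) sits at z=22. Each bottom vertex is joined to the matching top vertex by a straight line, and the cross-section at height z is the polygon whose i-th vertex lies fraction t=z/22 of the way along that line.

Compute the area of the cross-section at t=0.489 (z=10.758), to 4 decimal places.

Area at t=0.489: 26.7294

Cross-section at t=0.489: each vertex is (1-t)·p0[i] + t·p1[i].
  v1: (1-0.489)·(4,1.68) + 0.489·(4.6,3.08) = (4.2934,2.3646)
  v2: (1-0.489)·(-0.05,4.54) + 0.489·(0.79,4) = (0.3608,4.2759)
  v3: (1-0.489)·(-2.91,2.45) + 0.489·(-1.07,3.08) = (-2.0102,2.7581)
  v4: (1-0.489)·(-3.24,0.33) + 0.489·(-2,1.77) = (-2.6336,1.0342)
  v5: (1-0.489)·(-0.14,-3.77) + 0.489·(0.68,-2.21) = (0.2610,-3.0072)
Shoelace sum Σ(x_i·y_{i+1} − x_{i+1}·y_i):
  i=1: 4.2934·4.2759 − 0.3608·2.3646 = +17.5053 (running +17.5053)
  i=2: 0.3608·2.7581 − -2.0102·4.2759 = +9.5907 (running +27.0959)
  i=3: -2.0102·1.0342 − -2.6336·2.7581 = +5.1849 (running +32.2808)
  i=4: -2.6336·-3.0072 − 0.2610·1.0342 = +7.6499 (running +39.9307)
  i=5: 0.2610·2.3646 − 4.2934·-3.0072 = +13.5281 (running +53.4587)
Area = |Σ|/2 = |53.4587|/2 = 26.7294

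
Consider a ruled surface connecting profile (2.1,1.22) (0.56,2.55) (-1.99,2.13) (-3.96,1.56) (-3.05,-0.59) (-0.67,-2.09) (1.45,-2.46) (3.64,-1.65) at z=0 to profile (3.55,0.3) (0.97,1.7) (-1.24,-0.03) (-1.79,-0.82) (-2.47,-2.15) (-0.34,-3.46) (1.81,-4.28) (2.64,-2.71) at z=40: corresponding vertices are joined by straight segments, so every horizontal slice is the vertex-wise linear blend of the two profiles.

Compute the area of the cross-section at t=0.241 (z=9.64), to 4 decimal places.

Cross-section at t=0.241: each vertex is (1-t)·p0[i] + t·p1[i].
  v1: (1-0.241)·(2.1,1.22) + 0.241·(3.55,0.3) = (2.4495,0.9983)
  v2: (1-0.241)·(0.56,2.55) + 0.241·(0.97,1.7) = (0.6588,2.3451)
  v3: (1-0.241)·(-1.99,2.13) + 0.241·(-1.24,-0.03) = (-1.8093,1.6094)
  v4: (1-0.241)·(-3.96,1.56) + 0.241·(-1.79,-0.82) = (-3.4370,0.9864)
  v5: (1-0.241)·(-3.05,-0.59) + 0.241·(-2.47,-2.15) = (-2.9102,-0.9660)
  v6: (1-0.241)·(-0.67,-2.09) + 0.241·(-0.34,-3.46) = (-0.5905,-2.4202)
  v7: (1-0.241)·(1.45,-2.46) + 0.241·(1.81,-4.28) = (1.5368,-2.8986)
  v8: (1-0.241)·(3.64,-1.65) + 0.241·(2.64,-2.71) = (3.3990,-1.9055)
Shoelace sum Σ(x_i·y_{i+1} − x_{i+1}·y_i):
  i=1: 2.4495·2.3451 − 0.6588·0.9983 = +5.0867 (running +5.0867)
  i=2: 0.6588·1.6094 − -1.8093·2.3451 = +5.3033 (running +10.3899)
  i=3: -1.8093·0.9864 − -3.4370·1.6094 = +3.7470 (running +14.1369)
  i=4: -3.4370·-0.9660 − -2.9102·0.9864 = +6.1907 (running +20.3277)
  i=5: -2.9102·-2.4202 − -0.5905·-0.9660 = +6.4729 (running +26.8005)
  i=6: -0.5905·-2.8986 − 1.5368·-2.4202 = +5.4308 (running +32.2313)
  i=7: 1.5368·-1.9055 − 3.3990·-2.8986 = +6.9242 (running +39.1555)
  i=8: 3.3990·0.9983 − 2.4495·-1.9055 = +8.0605 (running +47.2160)
Area = |Σ|/2 = |47.2160|/2 = 23.6080

Area at t=0.241: 23.6080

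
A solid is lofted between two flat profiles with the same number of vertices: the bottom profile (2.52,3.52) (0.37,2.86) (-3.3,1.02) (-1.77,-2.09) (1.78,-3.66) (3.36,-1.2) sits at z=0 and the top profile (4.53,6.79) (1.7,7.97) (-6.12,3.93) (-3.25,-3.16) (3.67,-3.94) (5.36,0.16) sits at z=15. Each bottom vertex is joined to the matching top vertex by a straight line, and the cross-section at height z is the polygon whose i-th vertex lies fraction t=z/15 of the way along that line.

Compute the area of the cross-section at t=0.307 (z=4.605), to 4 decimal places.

Area at t=0.307: 46.0771

Cross-section at t=0.307: each vertex is (1-t)·p0[i] + t·p1[i].
  v1: (1-0.307)·(2.52,3.52) + 0.307·(4.53,6.79) = (3.1371,4.5239)
  v2: (1-0.307)·(0.37,2.86) + 0.307·(1.7,7.97) = (0.7783,4.4288)
  v3: (1-0.307)·(-3.3,1.02) + 0.307·(-6.12,3.93) = (-4.1657,1.9134)
  v4: (1-0.307)·(-1.77,-2.09) + 0.307·(-3.25,-3.16) = (-2.2244,-2.4185)
  v5: (1-0.307)·(1.78,-3.66) + 0.307·(3.67,-3.94) = (2.3602,-3.7460)
  v6: (1-0.307)·(3.36,-1.2) + 0.307·(5.36,0.16) = (3.9740,-0.7825)
Shoelace sum Σ(x_i·y_{i+1} − x_{i+1}·y_i):
  i=1: 3.1371·4.4288 − 0.7783·4.5239 = +10.3724 (running +10.3724)
  i=2: 0.7783·1.9134 − -4.1657·4.4288 = +19.9383 (running +30.3107)
  i=3: -4.1657·-2.4185 − -2.2244·1.9134 = +14.3308 (running +44.6415)
  i=4: -2.2244·-3.7460 − 2.3602·-2.4185 = +14.0406 (running +58.6821)
  i=5: 2.3602·-0.7825 − 3.9740·-3.7460 = +13.0396 (running +71.7217)
  i=6: 3.9740·4.5239 − 3.1371·-0.7825 = +20.4326 (running +92.1543)
Area = |Σ|/2 = |92.1543|/2 = 46.0771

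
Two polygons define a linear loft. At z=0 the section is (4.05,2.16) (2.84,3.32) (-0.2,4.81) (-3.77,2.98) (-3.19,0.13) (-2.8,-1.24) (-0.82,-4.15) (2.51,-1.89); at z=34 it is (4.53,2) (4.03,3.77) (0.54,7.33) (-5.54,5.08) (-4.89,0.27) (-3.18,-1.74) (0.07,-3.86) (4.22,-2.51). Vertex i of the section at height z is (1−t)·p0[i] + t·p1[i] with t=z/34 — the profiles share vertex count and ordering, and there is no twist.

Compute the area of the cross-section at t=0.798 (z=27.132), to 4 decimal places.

Cross-section at t=0.798: each vertex is (1-t)·p0[i] + t·p1[i].
  v1: (1-0.798)·(4.05,2.16) + 0.798·(4.53,2) = (4.4330,2.0323)
  v2: (1-0.798)·(2.84,3.32) + 0.798·(4.03,3.77) = (3.7896,3.6791)
  v3: (1-0.798)·(-0.2,4.81) + 0.798·(0.54,7.33) = (0.3905,6.8210)
  v4: (1-0.798)·(-3.77,2.98) + 0.798·(-5.54,5.08) = (-5.1825,4.6558)
  v5: (1-0.798)·(-3.19,0.13) + 0.798·(-4.89,0.27) = (-4.5466,0.2417)
  v6: (1-0.798)·(-2.8,-1.24) + 0.798·(-3.18,-1.74) = (-3.1032,-1.6390)
  v7: (1-0.798)·(-0.82,-4.15) + 0.798·(0.07,-3.86) = (-0.1098,-3.9186)
  v8: (1-0.798)·(2.51,-1.89) + 0.798·(4.22,-2.51) = (3.8746,-2.3848)
Shoelace sum Σ(x_i·y_{i+1} − x_{i+1}·y_i):
  i=1: 4.4330·3.6791 − 3.7896·2.0323 = +8.6079 (running +8.6079)
  i=2: 3.7896·6.8210 − 0.3905·3.6791 = +24.4121 (running +33.0200)
  i=3: 0.3905·4.6558 − -5.1825·6.8210 = +37.1675 (running +70.1875)
  i=4: -5.1825·0.2417 − -4.5466·4.6558 = +19.9154 (running +90.1029)
  i=5: -4.5466·-1.6390 − -3.1032·0.2417 = +8.2020 (running +98.3048)
  i=6: -3.1032·-3.9186 − -0.1098·-1.6390 = +11.9804 (running +110.2852)
  i=7: -0.1098·-2.3848 − 3.8746·-3.9186 = +15.4447 (running +125.7299)
  i=8: 3.8746·2.0323 − 4.4330·-2.3848 = +18.4461 (running +144.1760)
Area = |Σ|/2 = |144.1760|/2 = 72.0880

Area at t=0.798: 72.0880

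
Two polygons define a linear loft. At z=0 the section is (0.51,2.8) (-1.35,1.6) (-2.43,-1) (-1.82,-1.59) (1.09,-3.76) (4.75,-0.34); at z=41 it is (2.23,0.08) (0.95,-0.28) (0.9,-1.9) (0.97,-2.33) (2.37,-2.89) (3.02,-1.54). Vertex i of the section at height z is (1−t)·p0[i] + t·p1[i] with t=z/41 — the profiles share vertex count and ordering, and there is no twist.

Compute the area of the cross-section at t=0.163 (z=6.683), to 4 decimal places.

Cross-section at t=0.163: each vertex is (1-t)·p0[i] + t·p1[i].
  v1: (1-0.163)·(0.51,2.8) + 0.163·(2.23,0.08) = (0.7904,2.3566)
  v2: (1-0.163)·(-1.35,1.6) + 0.163·(0.95,-0.28) = (-0.9751,1.2936)
  v3: (1-0.163)·(-2.43,-1) + 0.163·(0.9,-1.9) = (-1.8872,-1.1467)
  v4: (1-0.163)·(-1.82,-1.59) + 0.163·(0.97,-2.33) = (-1.3652,-1.7106)
  v5: (1-0.163)·(1.09,-3.76) + 0.163·(2.37,-2.89) = (1.2986,-3.6182)
  v6: (1-0.163)·(4.75,-0.34) + 0.163·(3.02,-1.54) = (4.4680,-0.5356)
Shoelace sum Σ(x_i·y_{i+1} − x_{i+1}·y_i):
  i=1: 0.7904·1.2936 − -0.9751·2.3566 = +3.3203 (running +3.3203)
  i=2: -0.9751·-1.1467 − -1.8872·1.2936 = +3.5594 (running +6.8797)
  i=3: -1.8872·-1.7106 − -1.3652·-1.1467 = +1.6628 (running +8.5425)
  i=4: -1.3652·-3.6182 − 1.2986·-1.7106 = +7.1611 (running +15.7036)
  i=5: 1.2986·-0.5356 − 4.4680·-3.6182 = +15.4706 (running +31.1742)
  i=6: 4.4680·2.3566 − 0.7904·-0.5356 = +10.9528 (running +42.1270)
Area = |Σ|/2 = |42.1270|/2 = 21.0635

Area at t=0.163: 21.0635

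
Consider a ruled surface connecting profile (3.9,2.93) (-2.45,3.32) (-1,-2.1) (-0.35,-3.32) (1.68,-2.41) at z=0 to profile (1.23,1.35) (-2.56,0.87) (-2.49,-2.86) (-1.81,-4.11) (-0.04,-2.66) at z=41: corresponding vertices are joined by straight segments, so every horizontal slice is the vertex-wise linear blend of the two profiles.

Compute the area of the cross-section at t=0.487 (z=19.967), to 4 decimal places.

Area at t=0.487: 19.3867

Cross-section at t=0.487: each vertex is (1-t)·p0[i] + t·p1[i].
  v1: (1-0.487)·(3.9,2.93) + 0.487·(1.23,1.35) = (2.5997,2.1605)
  v2: (1-0.487)·(-2.45,3.32) + 0.487·(-2.56,0.87) = (-2.5036,2.1269)
  v3: (1-0.487)·(-1,-2.1) + 0.487·(-2.49,-2.86) = (-1.7256,-2.4701)
  v4: (1-0.487)·(-0.35,-3.32) + 0.487·(-1.81,-4.11) = (-1.0610,-3.7047)
  v5: (1-0.487)·(1.68,-2.41) + 0.487·(-0.04,-2.66) = (0.8424,-2.5318)
Shoelace sum Σ(x_i·y_{i+1} − x_{i+1}·y_i):
  i=1: 2.5997·2.1269 − -2.5036·2.1605 = +10.9383 (running +10.9383)
  i=2: -2.5036·-2.4701 − -1.7256·2.1269 = +9.8543 (running +20.7925)
  i=3: -1.7256·-3.7047 − -1.0610·-2.4701 = +3.7721 (running +24.5647)
  i=4: -1.0610·-2.5318 − 0.8424·-3.7047 = +5.8070 (running +30.3716)
  i=5: 0.8424·2.1605 − 2.5997·-2.5318 = +8.4018 (running +38.7734)
Area = |Σ|/2 = |38.7734|/2 = 19.3867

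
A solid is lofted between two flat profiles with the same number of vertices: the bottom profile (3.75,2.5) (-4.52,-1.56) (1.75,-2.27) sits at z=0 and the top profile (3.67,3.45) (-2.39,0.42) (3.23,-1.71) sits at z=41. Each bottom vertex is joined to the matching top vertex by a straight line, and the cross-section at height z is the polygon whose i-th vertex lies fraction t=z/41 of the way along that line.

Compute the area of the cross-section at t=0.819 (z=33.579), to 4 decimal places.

Cross-section at t=0.819: each vertex is (1-t)·p0[i] + t·p1[i].
  v1: (1-0.819)·(3.75,2.5) + 0.819·(3.67,3.45) = (3.6845,3.2780)
  v2: (1-0.819)·(-4.52,-1.56) + 0.819·(-2.39,0.42) = (-2.7755,0.0616)
  v3: (1-0.819)·(1.75,-2.27) + 0.819·(3.23,-1.71) = (2.9621,-1.8114)
Shoelace sum Σ(x_i·y_{i+1} − x_{i+1}·y_i):
  i=1: 3.6845·0.0616 − -2.7755·3.2780 = +9.3254 (running +9.3254)
  i=2: -2.7755·-1.8114 − 2.9621·0.0616 = +4.8450 (running +14.1703)
  i=3: 2.9621·3.2780 − 3.6845·-1.8114 = +16.3839 (running +30.5542)
Area = |Σ|/2 = |30.5542|/2 = 15.2771

Area at t=0.819: 15.2771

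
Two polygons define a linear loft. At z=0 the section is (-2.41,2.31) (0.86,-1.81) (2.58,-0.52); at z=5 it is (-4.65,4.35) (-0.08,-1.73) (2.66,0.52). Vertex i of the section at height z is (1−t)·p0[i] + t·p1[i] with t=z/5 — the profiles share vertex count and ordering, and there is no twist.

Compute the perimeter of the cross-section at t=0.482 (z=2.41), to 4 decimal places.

Cross-section at t=0.482: each vertex is (1-t)·p0[i] + t·p1[i].
  v1: (1-0.482)·(-2.41,2.31) + 0.482·(-4.65,4.35) = (-3.4897,3.2933)
  v2: (1-0.482)·(0.86,-1.81) + 0.482·(-0.08,-1.73) = (0.4069,-1.7714)
  v3: (1-0.482)·(2.58,-0.52) + 0.482·(2.66,0.52) = (2.6186,-0.0187)
Perimeter = Σ |v_{i+1} − v_i|:
  edge 1→2: √(3.8966² + -5.0647²) = 6.3902 (running 6.3902)
  edge 2→3: √(2.2116² + 1.7527²) = 2.8219 (running 9.2122)
  edge 3→1: √(-6.1082² + 3.3120²) = 6.9484 (running 16.1605)
Perimeter = 16.1605

Perimeter at t=0.482: 16.1605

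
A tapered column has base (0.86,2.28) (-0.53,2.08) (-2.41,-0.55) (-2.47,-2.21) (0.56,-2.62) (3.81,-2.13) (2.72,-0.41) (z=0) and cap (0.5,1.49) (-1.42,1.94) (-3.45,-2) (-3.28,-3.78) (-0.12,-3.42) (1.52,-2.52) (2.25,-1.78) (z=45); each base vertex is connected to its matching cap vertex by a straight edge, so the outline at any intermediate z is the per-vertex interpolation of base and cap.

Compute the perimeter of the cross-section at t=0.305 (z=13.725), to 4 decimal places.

Cross-section at t=0.305: each vertex is (1-t)·p0[i] + t·p1[i].
  v1: (1-0.305)·(0.86,2.28) + 0.305·(0.5,1.49) = (0.7502,2.0391)
  v2: (1-0.305)·(-0.53,2.08) + 0.305·(-1.42,1.94) = (-0.8014,2.0373)
  v3: (1-0.305)·(-2.41,-0.55) + 0.305·(-3.45,-2) = (-2.7272,-0.9923)
  v4: (1-0.305)·(-2.47,-2.21) + 0.305·(-3.28,-3.78) = (-2.7171,-2.6888)
  v5: (1-0.305)·(0.56,-2.62) + 0.305·(-0.12,-3.42) = (0.3526,-2.8640)
  v6: (1-0.305)·(3.81,-2.13) + 0.305·(1.52,-2.52) = (3.1116,-2.2489)
  v7: (1-0.305)·(2.72,-0.41) + 0.305·(2.25,-1.78) = (2.5767,-0.8278)
Perimeter = Σ |v_{i+1} − v_i|:
  edge 1→2: √(-1.5516² + -0.0017²) = 1.5517 (running 1.5517)
  edge 2→3: √(-1.9258² + -3.0296²) = 3.5898 (running 5.1415)
  edge 3→4: √(0.0101² + -1.6966²) = 1.6966 (running 6.8381)
  edge 4→5: √(3.0697² + -0.1751²) = 3.0746 (running 9.9127)
  edge 5→6: √(2.7590² + 0.6151²) = 2.8267 (running 12.7394)
  edge 6→7: √(-0.5349² + 1.4211²) = 1.5184 (running 14.2578)
  edge 7→1: √(-1.8265² + 2.8669²) = 3.3993 (running 17.6571)
Perimeter = 17.6571

Perimeter at t=0.305: 17.6571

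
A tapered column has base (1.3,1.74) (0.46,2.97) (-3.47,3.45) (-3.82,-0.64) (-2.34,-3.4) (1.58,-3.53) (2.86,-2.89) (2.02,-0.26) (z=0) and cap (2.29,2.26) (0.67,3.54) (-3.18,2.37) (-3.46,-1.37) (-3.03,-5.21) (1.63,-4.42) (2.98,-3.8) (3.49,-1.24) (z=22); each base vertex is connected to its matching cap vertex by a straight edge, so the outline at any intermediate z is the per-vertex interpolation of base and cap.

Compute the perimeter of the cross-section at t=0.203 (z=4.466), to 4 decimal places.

Perimeter at t=0.203: 23.4130

Cross-section at t=0.203: each vertex is (1-t)·p0[i] + t·p1[i].
  v1: (1-0.203)·(1.3,1.74) + 0.203·(2.29,2.26) = (1.5010,1.8456)
  v2: (1-0.203)·(0.46,2.97) + 0.203·(0.67,3.54) = (0.5026,3.0857)
  v3: (1-0.203)·(-3.47,3.45) + 0.203·(-3.18,2.37) = (-3.4111,3.2308)
  v4: (1-0.203)·(-3.82,-0.64) + 0.203·(-3.46,-1.37) = (-3.7469,-0.7882)
  v5: (1-0.203)·(-2.34,-3.4) + 0.203·(-3.03,-5.21) = (-2.4801,-3.7674)
  v6: (1-0.203)·(1.58,-3.53) + 0.203·(1.63,-4.42) = (1.5901,-3.7107)
  v7: (1-0.203)·(2.86,-2.89) + 0.203·(2.98,-3.8) = (2.8844,-3.0747)
  v8: (1-0.203)·(2.02,-0.26) + 0.203·(3.49,-1.24) = (2.3184,-0.4589)
Perimeter = Σ |v_{i+1} − v_i|:
  edge 1→2: √(-0.9983² + 1.2402²) = 1.5921 (running 1.5921)
  edge 2→3: √(-3.9138² + 0.1450²) = 3.9164 (running 5.5085)
  edge 3→4: √(-0.3358² + -4.0190²) = 4.0330 (running 9.5415)
  edge 4→5: √(1.2668² + -2.9792²) = 3.2374 (running 12.7789)
  edge 5→6: √(4.0702² + 0.0568²) = 4.0706 (running 16.8495)
  edge 6→7: √(1.2942² + 0.6359²) = 1.4420 (running 18.2915)
  edge 7→8: √(-0.5659² + 2.6158²) = 2.6763 (running 20.9678)
  edge 8→1: √(-0.8174² + 2.3045²) = 2.4452 (running 23.4130)
Perimeter = 23.4130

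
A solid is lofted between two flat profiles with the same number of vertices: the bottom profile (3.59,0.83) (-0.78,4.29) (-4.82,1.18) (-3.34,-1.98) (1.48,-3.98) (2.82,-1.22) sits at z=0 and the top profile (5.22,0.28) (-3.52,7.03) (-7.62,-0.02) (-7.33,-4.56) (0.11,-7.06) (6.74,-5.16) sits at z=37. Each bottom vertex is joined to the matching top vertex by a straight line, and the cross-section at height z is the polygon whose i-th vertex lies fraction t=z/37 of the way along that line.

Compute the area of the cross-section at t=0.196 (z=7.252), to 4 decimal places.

Area at t=0.196: 54.0264

Cross-section at t=0.196: each vertex is (1-t)·p0[i] + t·p1[i].
  v1: (1-0.196)·(3.59,0.83) + 0.196·(5.22,0.28) = (3.9095,0.7222)
  v2: (1-0.196)·(-0.78,4.29) + 0.196·(-3.52,7.03) = (-1.3170,4.8270)
  v3: (1-0.196)·(-4.82,1.18) + 0.196·(-7.62,-0.02) = (-5.3688,0.9448)
  v4: (1-0.196)·(-3.34,-1.98) + 0.196·(-7.33,-4.56) = (-4.1220,-2.4857)
  v5: (1-0.196)·(1.48,-3.98) + 0.196·(0.11,-7.06) = (1.2115,-4.5837)
  v6: (1-0.196)·(2.82,-1.22) + 0.196·(6.74,-5.16) = (3.5883,-1.9922)
Shoelace sum Σ(x_i·y_{i+1} − x_{i+1}·y_i):
  i=1: 3.9095·4.8270 − -1.3170·0.7222 = +19.8224 (running +19.8224)
  i=2: -1.3170·0.9448 − -5.3688·4.8270 = +24.6711 (running +44.4935)
  i=3: -5.3688·-2.4857 − -4.1220·0.9448 = +17.2396 (running +61.7331)
  i=4: -4.1220·-4.5837 − 1.2115·-2.4857 = +21.9055 (running +83.6385)
  i=5: 1.2115·-1.9922 − 3.5883·-4.5837 = +14.0342 (running +97.6727)
  i=6: 3.5883·0.7222 − 3.9095·-1.9922 = +10.3801 (running +108.0528)
Area = |Σ|/2 = |108.0528|/2 = 54.0264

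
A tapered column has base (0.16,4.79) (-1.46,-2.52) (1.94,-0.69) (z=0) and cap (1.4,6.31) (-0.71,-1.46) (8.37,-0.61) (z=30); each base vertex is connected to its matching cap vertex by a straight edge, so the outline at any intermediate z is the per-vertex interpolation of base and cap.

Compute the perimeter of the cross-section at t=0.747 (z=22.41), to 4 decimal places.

Cross-section at t=0.747: each vertex is (1-t)·p0[i] + t·p1[i].
  v1: (1-0.747)·(0.16,4.79) + 0.747·(1.4,6.31) = (1.0863,5.9254)
  v2: (1-0.747)·(-1.46,-2.52) + 0.747·(-0.71,-1.46) = (-0.8998,-1.7282)
  v3: (1-0.747)·(1.94,-0.69) + 0.747·(8.37,-0.61) = (6.7432,-0.6302)
Perimeter = Σ |v_{i+1} − v_i|:
  edge 1→2: √(-1.9860² + -7.6536²) = 7.9071 (running 7.9071)
  edge 2→3: √(7.6430² + 1.0979²) = 7.7214 (running 15.6285)
  edge 3→1: √(-5.6569² + 6.5557²) = 8.6590 (running 24.2875)
Perimeter = 24.2875

Perimeter at t=0.747: 24.2875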